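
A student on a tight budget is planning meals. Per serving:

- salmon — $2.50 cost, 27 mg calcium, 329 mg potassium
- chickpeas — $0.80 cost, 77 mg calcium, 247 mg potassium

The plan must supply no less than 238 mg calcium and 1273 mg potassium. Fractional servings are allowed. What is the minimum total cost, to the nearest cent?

Check every corner: each single food scaled to meet both minima, and each pair solved so both constraints bind.
salmon only: max(238/27, 1273/329) = 8.815 servings → $22.04.
chickpeas only: max(238/77, 1273/247) = 5.154 servings → $4.12.
salmon + chickpeas with both tight: 2.102 servings and 2.354 servings → $7.14.
Cheapest feasible corner: $4.12.

$4.12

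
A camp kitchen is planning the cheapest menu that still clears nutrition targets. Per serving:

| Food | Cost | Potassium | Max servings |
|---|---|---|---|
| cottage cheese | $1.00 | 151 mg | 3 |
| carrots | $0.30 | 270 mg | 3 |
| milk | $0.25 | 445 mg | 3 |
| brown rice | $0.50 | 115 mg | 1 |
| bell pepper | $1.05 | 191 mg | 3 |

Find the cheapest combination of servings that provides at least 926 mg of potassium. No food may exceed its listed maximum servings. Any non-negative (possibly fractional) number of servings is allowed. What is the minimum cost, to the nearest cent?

Cost per mg of potassium: milk $0.0006, carrots $0.0011, brown rice $0.0043, bell pepper $0.0055, cottage cheese $0.0066.
Take 2.081 servings of milk: +926.0 mg potassium for $0.52 (total $0.52, still need 0.0 mg).
Filling from the cheapest source first is optimal under one linear minimum: $0.52.

$0.52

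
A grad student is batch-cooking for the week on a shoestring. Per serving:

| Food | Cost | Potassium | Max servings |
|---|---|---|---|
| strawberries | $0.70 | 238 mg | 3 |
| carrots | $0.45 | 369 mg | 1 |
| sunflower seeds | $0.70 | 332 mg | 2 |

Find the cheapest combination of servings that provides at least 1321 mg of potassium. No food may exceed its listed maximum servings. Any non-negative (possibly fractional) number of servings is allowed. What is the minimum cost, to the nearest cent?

Cost per mg of potassium: carrots $0.0012, sunflower seeds $0.0021, strawberries $0.0029.
Take 1 serving of carrots: +369.0 mg potassium for $0.45 (total $0.45, still need 952.0 mg).
Take 2 servings of sunflower seeds: +664.0 mg potassium for $1.40 (total $1.85, still need 288.0 mg).
Take 1.21 servings of strawberries: +288.0 mg potassium for $0.85 (total $2.70, still need 0.0 mg).
Filling from the cheapest source first is optimal under one linear minimum: $2.70.

$2.70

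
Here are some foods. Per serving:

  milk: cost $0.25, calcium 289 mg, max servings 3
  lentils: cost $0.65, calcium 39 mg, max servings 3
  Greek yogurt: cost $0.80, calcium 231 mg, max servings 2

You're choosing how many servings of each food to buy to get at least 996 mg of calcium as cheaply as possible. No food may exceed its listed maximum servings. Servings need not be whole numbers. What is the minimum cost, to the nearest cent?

Cost per mg of calcium: milk $0.0009, Greek yogurt $0.0035, lentils $0.0167.
Take 3 servings of milk: +867.0 mg calcium for $0.75 (total $0.75, still need 129.0 mg).
Take 0.5584 servings of Greek yogurt: +129.0 mg calcium for $0.45 (total $1.20, still need 0.0 mg).
Filling from the cheapest source first is optimal under one linear minimum: $1.20.

$1.20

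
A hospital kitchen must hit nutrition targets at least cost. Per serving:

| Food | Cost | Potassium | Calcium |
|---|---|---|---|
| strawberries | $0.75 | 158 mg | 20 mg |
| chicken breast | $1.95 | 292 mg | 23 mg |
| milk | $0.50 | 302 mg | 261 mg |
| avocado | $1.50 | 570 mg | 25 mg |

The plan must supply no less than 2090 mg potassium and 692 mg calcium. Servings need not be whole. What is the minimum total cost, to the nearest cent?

$3.46

Compare the cost at each extreme point of the feasible region.
strawberries only: max(2090/158, 692/20) = 34.6 servings → $25.95.
chicken breast only: max(2090/292, 692/23) = 30.09 servings → $58.67.
milk only: max(2090/302, 692/261) = 6.921 servings → $3.46.
avocado only: max(2090/570, 692/25) = 27.68 servings → $41.52.
strawberries + chicken breast: intersection lies outside the first quadrant.
strawberries + milk with both tight: 9.56 servings and 1.919 servings → $8.13.
strawberries + avocado: the both-tight solution has a negative serving — not a feasible corner.
chicken breast + milk with both tight: 4.858 servings and 2.223 servings → $10.59.
chicken breast + avocado: the both-tight solution has a negative serving — not a feasible corner.
milk + avocado with both tight: 2.423 servings and 2.383 servings → $4.79.
Cheapest feasible corner: $3.46.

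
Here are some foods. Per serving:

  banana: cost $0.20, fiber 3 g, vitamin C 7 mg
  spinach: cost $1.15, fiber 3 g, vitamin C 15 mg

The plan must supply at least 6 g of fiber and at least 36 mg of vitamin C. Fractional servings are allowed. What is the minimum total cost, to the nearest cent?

An LP optimum is at a vertex; with two nutrient constraints at most two foods are used. Check each candidate.
banana only: max(6/3, 36/7) = 5.143 servings → $1.03.
spinach only: max(6/3, 36/15) = 2.4 servings → $2.76.
banana + spinach with both targets exact would need a negative amount; discard.
Cheapest feasible corner: $1.03.

$1.03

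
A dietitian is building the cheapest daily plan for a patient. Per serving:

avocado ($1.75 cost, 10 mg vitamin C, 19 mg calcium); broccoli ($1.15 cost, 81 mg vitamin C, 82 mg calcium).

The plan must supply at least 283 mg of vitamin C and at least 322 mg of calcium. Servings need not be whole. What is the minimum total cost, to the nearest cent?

Minimising a linear cost over {vitamin C ≥ 283, calcium ≥ 322, servings ≥ 0} — the optimum is at a vertex, using one or two foods.
avocado only: max(283/10, 322/19) = 28.3 servings → $49.52.
broccoli only: max(283/81, 322/82) = 3.927 servings → $4.52.
avocado + broccoli with both tight: 4 servings and 3 servings → $10.45.
The minimum over all feasible corners is $4.52.

$4.52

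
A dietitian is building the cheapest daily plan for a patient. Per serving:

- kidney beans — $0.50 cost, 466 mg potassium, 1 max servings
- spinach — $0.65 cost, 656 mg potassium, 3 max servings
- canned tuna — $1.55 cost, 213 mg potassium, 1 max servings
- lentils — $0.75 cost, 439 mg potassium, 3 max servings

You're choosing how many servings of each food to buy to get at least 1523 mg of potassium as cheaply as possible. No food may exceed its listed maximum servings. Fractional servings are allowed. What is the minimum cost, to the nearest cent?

$1.51

Cost per mg of potassium: spinach $0.0010, kidney beans $0.0011, lentils $0.0017, canned tuna $0.0073.
Take 2.322 servings of spinach: +1523.0 mg potassium for $1.51 (total $1.51, still need 0.0 mg).
Greedy by cheapest-per-mg is optimal for a single linear constraint, so the minimum cost is $1.51.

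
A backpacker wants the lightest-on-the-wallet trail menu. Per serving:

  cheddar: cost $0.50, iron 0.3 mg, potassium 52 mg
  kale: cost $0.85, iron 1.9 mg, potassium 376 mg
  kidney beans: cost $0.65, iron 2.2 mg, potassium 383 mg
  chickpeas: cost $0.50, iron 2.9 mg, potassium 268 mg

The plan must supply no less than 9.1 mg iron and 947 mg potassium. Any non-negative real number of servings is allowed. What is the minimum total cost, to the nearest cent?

Check every corner: each single food scaled to meet both minima, and each pair solved so both constraints bind.
cheddar only: max(9.1/0.3, 947/52) = 30.33 servings → $15.17.
kale only: max(9.1/1.9, 947/376) = 4.789 servings → $4.07.
kidney beans only: max(9.1/2.2, 947/383) = 4.136 servings → $2.69.
chickpeas only: max(9.1/2.9, 947/268) = 3.534 servings → $1.77.
cheddar + kale: intersection lies outside the first quadrant.
cheddar + kidney beans with both targets exact would need a negative amount; discard.
cheddar + chickpeas with both tight: 4.368 servings and 2.686 servings → $3.53.
kale + kidney beans: intersection lies outside the first quadrant.
kale + chickpeas with both tight: 0.5291 servings and 2.791 servings → $1.85.
kidney beans + chickpeas with both tight: 0.5901 servings and 2.69 servings → $1.73.
So the least-cost plan costs $1.73.

$1.73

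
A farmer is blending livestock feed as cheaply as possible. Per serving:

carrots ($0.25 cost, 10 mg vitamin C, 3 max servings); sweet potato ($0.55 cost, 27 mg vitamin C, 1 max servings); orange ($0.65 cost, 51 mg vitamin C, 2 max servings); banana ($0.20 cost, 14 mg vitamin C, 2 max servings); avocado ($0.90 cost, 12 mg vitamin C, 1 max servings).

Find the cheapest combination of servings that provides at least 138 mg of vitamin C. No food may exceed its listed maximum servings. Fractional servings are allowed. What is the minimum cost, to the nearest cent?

$1.86

Cost per mg of vitamin C: orange $0.0127, banana $0.0143, sweet potato $0.0204, carrots $0.0250, avocado $0.0750.
Take 2 servings of orange: +102.0 mg vitamin C for $1.30 (total $1.30, still need 36.0 mg).
Take 2 servings of banana: +28.0 mg vitamin C for $0.40 (total $1.70, still need 8.0 mg).
Take 0.2963 servings of sweet potato: +8.0 mg vitamin C for $0.16 (total $1.86, still need 0.0 mg).
Greedy by cheapest-per-mg is optimal for a single linear constraint, so the minimum cost is $1.86.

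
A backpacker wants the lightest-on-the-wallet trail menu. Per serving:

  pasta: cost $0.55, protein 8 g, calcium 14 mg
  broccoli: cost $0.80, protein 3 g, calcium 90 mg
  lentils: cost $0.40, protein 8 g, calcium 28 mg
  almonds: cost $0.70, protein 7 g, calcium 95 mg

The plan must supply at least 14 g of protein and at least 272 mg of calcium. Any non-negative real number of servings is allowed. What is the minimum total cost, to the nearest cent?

$2.00

pasta only: max(14/8, 272/14) = 19.43 servings → $10.69.
broccoli only: max(14/3, 272/90) = 4.667 servings → $3.73.
lentils only: max(14/8, 272/28) = 9.714 servings → $3.89.
almonds only: max(14/7, 272/95) = 2.863 servings → $2.00.
pasta + broccoli with both tight: 0.6549 servings and 2.92 servings → $2.70.
pasta + lentils with both targets exact would need a negative amount; discard.
pasta + almonds: the both-tight solution has a negative serving — not a feasible corner.
broccoli + lentils with both tight: 2.805 servings and 0.6981 servings → $2.52.
broccoli + almonds with both tight: 1.664 servings and 1.287 servings → $2.23.
lentils + almonds with both targets exact would need a negative amount; discard.
The minimum over all feasible corners is $2.00.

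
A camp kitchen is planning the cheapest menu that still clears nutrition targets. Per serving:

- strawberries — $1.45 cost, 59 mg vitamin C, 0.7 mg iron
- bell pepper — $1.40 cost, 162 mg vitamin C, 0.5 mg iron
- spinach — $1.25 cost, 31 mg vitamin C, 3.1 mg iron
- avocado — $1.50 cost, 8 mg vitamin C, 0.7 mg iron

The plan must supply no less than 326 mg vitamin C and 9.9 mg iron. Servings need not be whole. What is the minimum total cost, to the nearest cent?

$5.72

strawberries only: max(326/59, 9.9/0.7) = 14.14 servings → $20.51.
bell pepper only: max(326/162, 9.9/0.5) = 19.8 servings → $27.72.
spinach only: max(326/31, 9.9/3.1) = 10.52 servings → $13.15.
avocado only: max(326/8, 9.9/0.7) = 40.75 servings → $61.12.
strawberries + bell pepper: intersection lies outside the first quadrant.
strawberries + spinach with both tight: 4.365 servings and 2.208 servings → $9.09.
strawberries + avocado with both tight: 4.174 servings and 9.969 servings → $21.01.
bell pepper + spinach with both tight: 1.446 servings and 2.96 servings → $5.72.
bell pepper + avocado with both tight: 1.362 servings and 13.17 servings → $21.66.
spinach + avocado: intersection lies outside the first quadrant.
The minimum over all feasible corners is $5.72.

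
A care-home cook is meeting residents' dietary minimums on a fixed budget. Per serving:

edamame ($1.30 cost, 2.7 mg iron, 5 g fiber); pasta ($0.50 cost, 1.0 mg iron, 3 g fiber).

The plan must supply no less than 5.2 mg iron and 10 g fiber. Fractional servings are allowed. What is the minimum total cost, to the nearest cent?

The cheapest plan sits at a corner of the feasible region — with two constraints it uses at most two foods.
edamame only: max(5.2/2.7, 10/5) = 2 servings → $2.60.
pasta only: max(5.2/1.0, 10/3) = 5.2 servings → $2.60.
edamame + pasta with both tight: 1.806 servings and 0.3226 servings → $2.51.
Cheapest feasible corner: $2.51.

$2.51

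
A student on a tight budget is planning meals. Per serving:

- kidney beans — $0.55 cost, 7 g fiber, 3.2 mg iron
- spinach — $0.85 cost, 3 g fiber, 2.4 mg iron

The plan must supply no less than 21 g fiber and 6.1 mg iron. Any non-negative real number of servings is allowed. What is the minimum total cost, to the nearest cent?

$1.65

kidney beans only: max(21/7, 6.1/3.2) = 3 servings → $1.65.
spinach only: max(21/3, 6.1/2.4) = 7 servings → $5.95.
kidney beans + spinach with both targets exact would need a negative amount; discard.
The minimum over all feasible corners is $1.65.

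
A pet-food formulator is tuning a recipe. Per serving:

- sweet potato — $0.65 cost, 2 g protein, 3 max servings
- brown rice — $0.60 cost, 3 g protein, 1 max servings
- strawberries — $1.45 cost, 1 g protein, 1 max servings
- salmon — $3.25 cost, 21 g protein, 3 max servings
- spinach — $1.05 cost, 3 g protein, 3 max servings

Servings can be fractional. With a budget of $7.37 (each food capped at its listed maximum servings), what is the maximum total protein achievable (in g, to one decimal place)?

47.6 g

Protein per dollar: salmon 6.462, brown rice 5, sweet potato 3.077, spinach 2.857, strawberries 0.6897.
Take 2.268 servings of salmon: spends $7.37, +47.6 g protein (running total 47.6 g).
Greedy by best ratio exhausts the cost allowance optimally: 47.6 g.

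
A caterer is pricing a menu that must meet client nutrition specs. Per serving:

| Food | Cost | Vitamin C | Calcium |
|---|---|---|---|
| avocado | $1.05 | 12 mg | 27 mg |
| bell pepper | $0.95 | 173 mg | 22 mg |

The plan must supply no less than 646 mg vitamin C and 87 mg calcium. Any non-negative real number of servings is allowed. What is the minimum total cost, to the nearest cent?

The cheapest plan sits at a corner of the feasible region — with two constraints it uses at most two foods.
avocado only: max(646/12, 87/27) = 53.83 servings → $56.52.
bell pepper only: max(646/173, 87/22) = 3.955 servings → $3.76.
avocado + bell pepper with both tight: 0.1904 servings and 3.721 servings → $3.73.
So the least-cost plan costs $3.73.

$3.73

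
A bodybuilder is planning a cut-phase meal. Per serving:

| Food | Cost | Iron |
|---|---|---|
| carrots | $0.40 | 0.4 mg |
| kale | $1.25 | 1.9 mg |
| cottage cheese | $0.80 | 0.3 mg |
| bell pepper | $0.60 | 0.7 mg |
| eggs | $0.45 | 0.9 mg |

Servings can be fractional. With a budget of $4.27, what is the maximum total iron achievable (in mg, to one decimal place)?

8.5 mg

Iron per dollar: eggs 2, kale 1.52, bell pepper 1.167, carrots 1, cottage cheese 0.375.
With no serving limits, spend the whole cost allowance on eggs: $4.27 / $0.45 × 0.9 mg = 8.5 mg.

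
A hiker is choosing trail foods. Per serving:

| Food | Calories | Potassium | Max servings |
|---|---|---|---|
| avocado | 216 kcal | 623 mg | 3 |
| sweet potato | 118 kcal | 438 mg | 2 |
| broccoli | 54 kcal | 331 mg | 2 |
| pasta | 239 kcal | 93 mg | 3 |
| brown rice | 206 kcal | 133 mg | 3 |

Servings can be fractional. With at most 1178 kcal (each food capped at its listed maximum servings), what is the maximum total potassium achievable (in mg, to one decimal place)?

3527.1 mg

Potassium per kcal: broccoli 6.13, sweet potato 3.712, avocado 2.884, brown rice 0.6456, pasta 0.3891.
Take 2 servings of broccoli: uses 108 kcal, +662.0 mg potassium (running total 662.0 mg).
Take 2 servings of sweet potato: uses 236 kcal, +876.0 mg potassium (running total 1538.0 mg).
Take 3 servings of avocado: uses 648 kcal, +1869.0 mg potassium (running total 3407.0 mg).
Take 0.9029 servings of brown rice: uses 186 kcal, +120.1 mg potassium (running total 3527.1 mg).
Greedy by best ratio exhausts the calories allowance optimally: 3527.1 mg.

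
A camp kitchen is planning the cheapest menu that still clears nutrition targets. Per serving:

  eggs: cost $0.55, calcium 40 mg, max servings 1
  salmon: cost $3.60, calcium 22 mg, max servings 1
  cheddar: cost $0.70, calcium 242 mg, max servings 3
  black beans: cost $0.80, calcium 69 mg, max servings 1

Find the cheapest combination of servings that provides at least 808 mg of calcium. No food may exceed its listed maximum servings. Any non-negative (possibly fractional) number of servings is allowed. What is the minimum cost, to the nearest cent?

Cost per mg of calcium: cheddar $0.0029, black beans $0.0116, eggs $0.0138, salmon $0.1636.
Take 3 servings of cheddar: +726.0 mg calcium for $2.10 (total $2.10, still need 82.0 mg).
Take 1 serving of black beans: +69.0 mg calcium for $0.80 (total $2.90, still need 13.0 mg).
Take 0.325 servings of eggs: +13.0 mg calcium for $0.18 (total $3.08, still need 0.0 mg).
Greedy by cheapest-per-mg is optimal for a single linear constraint, so the minimum cost is $3.08.

$3.08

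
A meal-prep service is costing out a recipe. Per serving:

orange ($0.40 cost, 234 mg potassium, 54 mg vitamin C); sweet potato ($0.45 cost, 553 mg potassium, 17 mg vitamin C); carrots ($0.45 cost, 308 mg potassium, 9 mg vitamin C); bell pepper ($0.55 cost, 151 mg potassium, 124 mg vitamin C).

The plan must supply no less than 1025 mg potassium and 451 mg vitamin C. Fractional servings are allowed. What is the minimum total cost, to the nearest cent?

An LP optimum is at a vertex; with two nutrient constraints at most two foods are used. Check each candidate.
orange only: max(1025/234, 451/54) = 8.352 servings → $3.34.
sweet potato only: max(1025/553, 451/17) = 26.53 servings → $11.94.
carrots only: max(1025/308, 451/9) = 50.11 servings → $22.55.
bell pepper only: max(1025/151, 451/124) = 6.788 servings → $3.73.
orange + sweet potato with both targets exact would need a negative amount; discard.
orange + carrots: the both-tight solution has a negative serving — not a feasible corner.
orange + bell pepper with both tight: 2.828 servings and 2.406 servings → $2.45.
sweet potato + carrots with both targets exact would need a negative amount; discard.
sweet potato + bell pepper with both tight: 0.8939 servings and 3.515 servings → $2.34.
carrots + bell pepper with both tight: 1.602 servings and 3.521 servings → $2.66.
The minimum over all feasible corners is $2.34.

$2.34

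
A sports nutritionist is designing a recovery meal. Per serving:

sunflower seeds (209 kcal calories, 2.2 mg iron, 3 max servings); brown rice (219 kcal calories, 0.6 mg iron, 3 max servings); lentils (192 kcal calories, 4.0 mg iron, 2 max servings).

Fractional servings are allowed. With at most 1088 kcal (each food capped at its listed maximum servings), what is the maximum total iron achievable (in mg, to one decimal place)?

14.8 mg

Iron per kcal: lentils 0.02083, sunflower seeds 0.01053, brown rice 0.00274.
Take 2 servings of lentils: uses 384 kcal, +8.0 mg iron (running total 8.0 mg).
Take 3 servings of sunflower seeds: uses 627 kcal, +6.6 mg iron (running total 14.6 mg).
Take 0.3516 servings of brown rice: uses 77 kcal, +0.2 mg iron (running total 14.8 mg).
Greedy by best ratio exhausts the calories allowance optimally: 14.8 mg.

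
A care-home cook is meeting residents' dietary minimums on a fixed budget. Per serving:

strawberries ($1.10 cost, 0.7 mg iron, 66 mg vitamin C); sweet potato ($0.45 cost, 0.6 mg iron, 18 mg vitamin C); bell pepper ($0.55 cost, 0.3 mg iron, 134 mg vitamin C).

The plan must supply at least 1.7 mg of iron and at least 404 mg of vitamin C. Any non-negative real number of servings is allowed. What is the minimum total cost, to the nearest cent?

The cheapest plan sits at a corner of the feasible region — with two constraints it uses at most two foods.
strawberries only: max(1.7/0.7, 404/66) = 6.121 servings → $6.73.
sweet potato only: max(1.7/0.6, 404/18) = 22.44 servings → $10.10.
bell pepper only: max(1.7/0.3, 404/134) = 5.667 servings → $3.12.
strawberries + sweet potato: the both-tight solution has a negative serving — not a feasible corner.
strawberries + bell pepper with both tight: 1.441 servings and 2.305 servings → $2.85.
sweet potato + bell pepper with both tight: 1.421 servings and 2.824 servings → $2.19.
So the least-cost plan costs $2.19.

$2.19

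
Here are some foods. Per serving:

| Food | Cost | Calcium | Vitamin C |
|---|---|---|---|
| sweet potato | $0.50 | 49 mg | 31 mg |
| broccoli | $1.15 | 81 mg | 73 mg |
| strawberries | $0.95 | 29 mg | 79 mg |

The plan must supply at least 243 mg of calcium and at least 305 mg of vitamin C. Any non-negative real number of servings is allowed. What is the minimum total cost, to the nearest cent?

sweet potato only: max(243/49, 305/31) = 9.839 servings → $4.92.
broccoli only: max(243/81, 305/73) = 4.178 servings → $4.80.
strawberries only: max(243/29, 305/79) = 8.379 servings → $7.96.
sweet potato + broccoli: the both-tight solution has a negative serving — not a feasible corner.
sweet potato + strawberries with both tight: 3.483 servings and 2.494 servings → $4.11.
broccoli + strawberries with both tight: 2.418 servings and 1.627 servings → $4.33.
So the least-cost plan costs $4.11.

$4.11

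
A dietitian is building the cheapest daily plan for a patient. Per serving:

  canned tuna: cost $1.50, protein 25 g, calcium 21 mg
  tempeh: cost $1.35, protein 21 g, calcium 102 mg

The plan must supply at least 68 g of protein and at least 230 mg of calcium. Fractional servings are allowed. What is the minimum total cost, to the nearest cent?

$4.26

An LP optimum is at a vertex; with two nutrient constraints at most two foods are used. Check each candidate.
canned tuna only: max(68/25, 230/21) = 10.95 servings → $16.43.
tempeh only: max(68/21, 230/102) = 3.238 servings → $4.37.
canned tuna + tempeh with both tight: 0.9986 servings and 2.049 servings → $4.26.
The minimum over all feasible corners is $4.26.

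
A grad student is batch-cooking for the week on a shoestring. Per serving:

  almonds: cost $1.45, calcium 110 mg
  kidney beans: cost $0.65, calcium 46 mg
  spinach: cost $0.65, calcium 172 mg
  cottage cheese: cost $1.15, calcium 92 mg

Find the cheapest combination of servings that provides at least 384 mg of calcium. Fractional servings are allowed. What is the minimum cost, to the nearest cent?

Cost per mg of calcium: spinach $0.0038, cottage cheese $0.0125, almonds $0.0132, kidney beans $0.0141.
With no serving limits, use only spinach: 384 mg / 172 mg = 2.233 servings × $0.65 = $1.45.

$1.45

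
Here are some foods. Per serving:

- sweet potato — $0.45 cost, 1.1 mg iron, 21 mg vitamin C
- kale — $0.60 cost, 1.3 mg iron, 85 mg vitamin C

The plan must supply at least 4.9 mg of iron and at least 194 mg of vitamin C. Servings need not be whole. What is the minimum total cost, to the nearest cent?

Check every corner: each single food scaled to meet both minima, and each pair solved so both constraints bind.
sweet potato only: max(4.9/1.1, 194/21) = 9.238 servings → $4.16.
kale only: max(4.9/1.3, 194/85) = 3.769 servings → $2.26.
sweet potato + kale with both tight: 2.482 servings and 1.669 servings → $2.12.
Cheapest feasible corner: $2.12.

$2.12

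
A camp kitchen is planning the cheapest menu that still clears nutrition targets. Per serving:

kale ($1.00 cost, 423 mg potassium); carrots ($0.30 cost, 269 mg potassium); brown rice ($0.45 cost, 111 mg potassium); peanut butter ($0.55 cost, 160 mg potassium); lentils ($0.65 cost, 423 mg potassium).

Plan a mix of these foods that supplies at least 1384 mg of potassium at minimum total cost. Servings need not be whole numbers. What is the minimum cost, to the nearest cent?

Cost per mg of potassium: carrots $0.0011, lentils $0.0015, kale $0.0024, peanut butter $0.0034, brown rice $0.0041.
With no serving limits, use only carrots: 1384 mg / 269 mg = 5.145 servings × $0.30 = $1.54.

$1.54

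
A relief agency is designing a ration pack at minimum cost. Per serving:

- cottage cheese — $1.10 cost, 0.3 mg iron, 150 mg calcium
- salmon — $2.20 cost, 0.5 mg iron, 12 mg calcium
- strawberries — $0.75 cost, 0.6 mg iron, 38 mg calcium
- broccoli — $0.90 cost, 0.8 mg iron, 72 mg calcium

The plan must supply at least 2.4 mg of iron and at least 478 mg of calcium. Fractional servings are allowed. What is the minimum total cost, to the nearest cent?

$4.32

At the optimum either one food covers both requirements or two foods hit both targets exactly; no other combination can be cheaper.
cottage cheese only: max(2.4/0.3, 478/150) = 8 servings → $8.80.
salmon only: max(2.4/0.5, 478/12) = 39.83 servings → $87.63.
strawberries only: max(2.4/0.6, 478/38) = 12.58 servings → $9.43.
broccoli only: max(2.4/0.8, 478/72) = 6.639 servings → $5.97.
cottage cheese + salmon with both tight: 2.944 servings and 3.034 servings → $9.91.
cottage cheese + strawberries with both tight: 2.489 servings and 2.756 servings → $4.80.
cottage cheese + broccoli with both tight: 2.13 servings and 2.201 servings → $4.32.
salmon + strawberries: intersection lies outside the first quadrant.
salmon + broccoli: intersection lies outside the first quadrant.
strawberries + broccoli: intersection lies outside the first quadrant.
Cheapest feasible corner: $4.32.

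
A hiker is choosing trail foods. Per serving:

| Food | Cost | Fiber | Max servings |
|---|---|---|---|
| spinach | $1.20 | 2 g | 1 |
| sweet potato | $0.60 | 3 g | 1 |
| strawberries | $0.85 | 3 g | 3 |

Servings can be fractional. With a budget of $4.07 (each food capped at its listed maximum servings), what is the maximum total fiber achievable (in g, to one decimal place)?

Fiber per dollar: sweet potato 5, strawberries 3.529, spinach 1.667.
Take 1 serving of sweet potato: spends $0.60, +3.0 g fiber (running total 3.0 g).
Take 3 servings of strawberries: spends $2.55, +9.0 g fiber (running total 12.0 g).
Take 0.7667 servings of spinach: spends $0.92, +1.5 g fiber (running total 13.5 g).
Filling greedily by fiber-per-dollar is optimal for one linear limit, giving 13.5 g.

13.5 g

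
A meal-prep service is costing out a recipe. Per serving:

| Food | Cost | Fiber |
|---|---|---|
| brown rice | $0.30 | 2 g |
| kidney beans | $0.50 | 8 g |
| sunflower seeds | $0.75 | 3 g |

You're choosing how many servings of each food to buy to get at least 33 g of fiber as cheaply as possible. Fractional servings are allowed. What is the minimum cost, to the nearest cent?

$2.06

Cost per g of fiber: kidney beans $0.0625, brown rice $0.1500, sunflower seeds $0.2500.
With no serving limits, use only kidney beans: 33 g / 8 g = 4.125 servings × $0.50 = $2.06.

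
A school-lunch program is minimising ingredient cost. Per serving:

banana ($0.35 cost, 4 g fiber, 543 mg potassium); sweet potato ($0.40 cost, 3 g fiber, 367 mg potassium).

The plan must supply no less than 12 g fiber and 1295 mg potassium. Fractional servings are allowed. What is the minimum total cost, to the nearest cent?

$1.05

banana only: max(12/4, 1295/543) = 3 servings → $1.05.
sweet potato only: max(12/3, 1295/367) = 4 servings → $1.60.
banana + sweet potato: the both-tight solution has a negative serving — not a feasible corner.
The minimum over all feasible corners is $1.05.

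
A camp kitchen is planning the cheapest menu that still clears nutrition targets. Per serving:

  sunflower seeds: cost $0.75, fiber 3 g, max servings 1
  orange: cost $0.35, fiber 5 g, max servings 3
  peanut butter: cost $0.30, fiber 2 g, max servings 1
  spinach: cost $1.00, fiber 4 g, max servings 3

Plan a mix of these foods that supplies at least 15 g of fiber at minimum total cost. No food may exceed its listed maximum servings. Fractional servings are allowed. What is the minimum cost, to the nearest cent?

$1.05

Cost per g of fiber: orange $0.0700, peanut butter $0.1500, sunflower seeds $0.2500, spinach $0.2500.
Take 3 servings of orange: +15.0 g fiber for $1.05 (total $1.05, still need 0.0 g).
Greedy by cheapest-per-g is optimal for a single linear constraint, so the minimum cost is $1.05.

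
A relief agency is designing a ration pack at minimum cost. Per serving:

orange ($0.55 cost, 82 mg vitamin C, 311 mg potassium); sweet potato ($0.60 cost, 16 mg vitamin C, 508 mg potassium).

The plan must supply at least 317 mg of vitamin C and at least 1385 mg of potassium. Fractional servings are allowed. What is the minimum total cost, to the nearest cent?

For a min-cost LP with two ≥-constraints, a basic feasible solution has at most two positive variables.
orange only: max(317/82, 1385/311) = 4.453 servings → $2.45.
sweet potato only: max(317/16, 1385/508) = 19.81 servings → $11.89.
orange + sweet potato with both tight: 3.786 servings and 0.4085 servings → $2.33.
Cheapest feasible corner: $2.33.

$2.33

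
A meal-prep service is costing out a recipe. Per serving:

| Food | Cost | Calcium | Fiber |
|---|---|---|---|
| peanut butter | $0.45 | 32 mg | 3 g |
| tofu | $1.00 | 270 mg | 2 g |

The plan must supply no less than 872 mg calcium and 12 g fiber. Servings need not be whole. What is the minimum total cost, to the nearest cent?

$3.89

A basic optimal solution has at most two foods positive. Try each food alone and each pair with both targets met exactly.
peanut butter only: max(872/32, 12/3) = 27.25 servings → $12.26.
tofu only: max(872/270, 12/2) = 6 servings → $6.00.
peanut butter + tofu with both tight: 2.005 servings and 2.992 servings → $3.89.
So the least-cost plan costs $3.89.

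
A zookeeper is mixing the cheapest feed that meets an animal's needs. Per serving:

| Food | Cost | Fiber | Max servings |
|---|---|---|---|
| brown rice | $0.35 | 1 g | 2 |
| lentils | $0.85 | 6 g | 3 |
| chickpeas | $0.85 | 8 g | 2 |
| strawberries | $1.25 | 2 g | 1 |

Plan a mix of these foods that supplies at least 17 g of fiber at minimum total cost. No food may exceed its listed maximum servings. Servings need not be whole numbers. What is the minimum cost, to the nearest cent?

$1.84

Cost per g of fiber: chickpeas $0.1062, lentils $0.1417, brown rice $0.3500, strawberries $0.6250.
Take 2 servings of chickpeas: +16.0 g fiber for $1.70 (total $1.70, still need 1.0 g).
Take 0.1667 servings of lentils: +1.0 g fiber for $0.14 (total $1.84, still need 0.0 g).
Filling from the cheapest source first is optimal under one linear minimum: $1.84.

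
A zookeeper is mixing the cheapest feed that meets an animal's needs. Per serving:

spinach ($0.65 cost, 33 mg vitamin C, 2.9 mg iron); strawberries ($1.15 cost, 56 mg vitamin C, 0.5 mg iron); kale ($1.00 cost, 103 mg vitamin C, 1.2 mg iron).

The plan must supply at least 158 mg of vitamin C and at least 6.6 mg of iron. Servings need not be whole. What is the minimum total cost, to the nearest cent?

An LP optimum is at a vertex; with two nutrient constraints at most two foods are used. Check each candidate.
spinach only: max(158/33, 6.6/2.9) = 4.788 servings → $3.11.
strawberries only: max(158/56, 6.6/0.5) = 13.2 servings → $15.18.
kale only: max(158/103, 6.6/1.2) = 5.5 servings → $5.50.
spinach + strawberries with both tight: 1.992 servings and 1.648 servings → $3.19.
spinach + kale with both tight: 1.892 servings and 0.9278 servings → $2.16.
strawberries + kale: the both-tight solution has a negative serving — not a feasible corner.
So the least-cost plan costs $2.16.

$2.16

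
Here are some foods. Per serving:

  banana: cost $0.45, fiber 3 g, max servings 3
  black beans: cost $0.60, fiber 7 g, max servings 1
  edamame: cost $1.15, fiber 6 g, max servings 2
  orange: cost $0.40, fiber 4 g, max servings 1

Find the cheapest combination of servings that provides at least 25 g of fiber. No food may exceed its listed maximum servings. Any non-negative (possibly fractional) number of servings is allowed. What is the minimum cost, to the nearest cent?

$3.31

Cost per g of fiber: black beans $0.0857, orange $0.1000, banana $0.1500, edamame $0.1917.
Take 1 serving of black beans: +7.0 g fiber for $0.60 (total $0.60, still need 18.0 g).
Take 1 serving of orange: +4.0 g fiber for $0.40 (total $1.00, still need 14.0 g).
Take 3 servings of banana: +9.0 g fiber for $1.35 (total $2.35, still need 5.0 g).
Take 0.8333 servings of edamame: +5.0 g fiber for $0.96 (total $3.31, still need 0.0 g).
Greedy by cheapest-per-g is optimal for a single linear constraint, so the minimum cost is $3.31.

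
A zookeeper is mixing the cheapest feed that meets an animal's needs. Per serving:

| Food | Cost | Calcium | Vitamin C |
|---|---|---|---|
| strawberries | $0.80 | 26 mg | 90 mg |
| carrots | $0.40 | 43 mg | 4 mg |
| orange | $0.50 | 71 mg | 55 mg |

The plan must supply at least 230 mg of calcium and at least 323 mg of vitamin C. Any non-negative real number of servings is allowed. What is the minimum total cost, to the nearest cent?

$2.90

With two linear requirements the optimum uses one or two foods; enumerate the corners.
strawberries only: max(230/26, 323/90) = 8.846 servings → $7.08.
carrots only: max(230/43, 323/4) = 80.75 servings → $32.30.
orange only: max(230/71, 323/55) = 5.873 servings → $2.94.
strawberries + carrots with both tight: 3.444 servings and 3.267 servings → $4.06.
strawberries + orange with both tight: 2.073 servings and 2.48 servings → $2.90.
carrots + orange: the both-tight solution has a negative serving — not a feasible corner.
Cheapest feasible corner: $2.90.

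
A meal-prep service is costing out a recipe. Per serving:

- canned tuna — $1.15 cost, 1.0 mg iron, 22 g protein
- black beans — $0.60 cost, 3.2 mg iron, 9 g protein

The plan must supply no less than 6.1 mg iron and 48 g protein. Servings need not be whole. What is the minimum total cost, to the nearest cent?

With two linear requirements the optimum uses one or two foods; enumerate the corners.
canned tuna only: max(6.1/1.0, 48/22) = 6.1 servings → $7.01.
black beans only: max(6.1/3.2, 48/9) = 5.333 servings → $3.20.
canned tuna + black beans with both tight: 1.607 servings and 1.404 servings → $2.69.
The minimum over all feasible corners is $2.69.

$2.69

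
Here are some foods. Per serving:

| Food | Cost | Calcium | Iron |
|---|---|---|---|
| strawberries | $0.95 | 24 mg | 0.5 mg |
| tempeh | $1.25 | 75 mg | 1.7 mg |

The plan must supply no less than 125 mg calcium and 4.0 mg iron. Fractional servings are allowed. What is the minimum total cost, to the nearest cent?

$2.94

At the optimum either one food covers both requirements or two foods hit both targets exactly; no other combination can be cheaper.
strawberries only: max(125/24, 4.0/0.5) = 8 servings → $7.60.
tempeh only: max(125/75, 4.0/1.7) = 2.353 servings → $2.94.
strawberries + tempeh with both targets exact would need a negative amount; discard.
Cheapest feasible corner: $2.94.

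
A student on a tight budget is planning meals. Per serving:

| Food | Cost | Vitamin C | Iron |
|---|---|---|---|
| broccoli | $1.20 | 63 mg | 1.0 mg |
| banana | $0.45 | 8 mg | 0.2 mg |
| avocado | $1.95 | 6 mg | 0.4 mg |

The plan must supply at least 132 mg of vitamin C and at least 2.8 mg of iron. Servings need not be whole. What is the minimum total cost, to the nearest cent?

broccoli only: max(132/63, 2.8/1.0) = 2.8 servings → $3.36.
banana only: max(132/8, 2.8/0.2) = 16.5 servings → $7.42.
avocado only: max(132/6, 2.8/0.4) = 22 servings → $42.90.
broccoli + banana with both tight: 0.8696 servings and 9.652 servings → $5.39.
broccoli + avocado with both tight: 1.875 servings and 2.312 servings → $6.76.
banana + avocado with both targets exact would need a negative amount; discard.
Cheapest feasible corner: $3.36.

$3.36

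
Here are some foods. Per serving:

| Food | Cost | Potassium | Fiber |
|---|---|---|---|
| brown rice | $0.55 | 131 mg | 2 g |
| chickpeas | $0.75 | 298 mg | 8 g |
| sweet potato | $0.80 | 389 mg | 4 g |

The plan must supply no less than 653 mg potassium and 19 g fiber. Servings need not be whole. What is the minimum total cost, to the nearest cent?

$1.78

With two linear requirements the optimum uses one or two foods; enumerate the corners.
brown rice only: max(653/131, 19/2) = 9.5 servings → $5.22.
chickpeas only: max(653/298, 19/8) = 2.375 servings → $1.78.
sweet potato only: max(653/389, 19/4) = 4.75 servings → $3.80.
brown rice + chickpeas with both targets exact would need a negative amount; discard.
brown rice + sweet potato with both targets exact would need a negative amount; discard.
chickpeas + sweet potato: intersection lies outside the first quadrant.
The minimum over all feasible corners is $1.78.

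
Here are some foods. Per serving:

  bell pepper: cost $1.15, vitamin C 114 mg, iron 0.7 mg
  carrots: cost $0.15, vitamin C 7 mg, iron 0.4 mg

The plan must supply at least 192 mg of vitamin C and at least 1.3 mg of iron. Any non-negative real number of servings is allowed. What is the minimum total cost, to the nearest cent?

$1.96

Two binding constraints pin down two serving amounts, so the optimal mix uses at most two foods. The candidates are each food alone (scaled to the tighter of vitamin C/iron) and each pair with both constraints tight.
bell pepper only: max(192/114, 1.3/0.7) = 1.857 servings → $2.14.
carrots only: max(192/7, 1.3/0.4) = 27.43 servings → $4.11.
bell pepper + carrots with both tight: 1.663 servings and 0.3391 servings → $1.96.
So the least-cost plan costs $1.96.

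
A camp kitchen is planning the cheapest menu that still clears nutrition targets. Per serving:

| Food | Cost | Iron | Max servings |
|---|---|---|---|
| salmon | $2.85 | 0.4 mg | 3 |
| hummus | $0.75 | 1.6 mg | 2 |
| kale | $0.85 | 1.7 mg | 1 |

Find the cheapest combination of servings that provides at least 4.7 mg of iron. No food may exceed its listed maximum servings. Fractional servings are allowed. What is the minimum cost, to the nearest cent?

Cost per mg of iron: hummus $0.4688, kale $0.5000, salmon $7.1250.
Take 2 servings of hummus: +3.2 mg iron for $1.50 (total $1.50, still need 1.5 mg).
Take 0.8824 servings of kale: +1.5 mg iron for $0.75 (total $2.25, still need 0.0 mg).
Filling from the cheapest source first is optimal under one linear minimum: $2.25.

$2.25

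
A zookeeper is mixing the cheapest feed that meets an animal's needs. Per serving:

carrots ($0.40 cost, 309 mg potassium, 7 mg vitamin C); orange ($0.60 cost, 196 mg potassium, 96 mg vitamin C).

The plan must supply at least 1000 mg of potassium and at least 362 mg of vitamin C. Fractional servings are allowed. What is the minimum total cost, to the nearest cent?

$2.58

With two linear requirements the optimum uses one or two foods; enumerate the corners.
carrots only: max(1000/309, 362/7) = 51.71 servings → $20.69.
orange only: max(1000/196, 362/96) = 5.102 servings → $3.06.
carrots + orange with both tight: 0.8853 servings and 3.706 servings → $2.58.
Cheapest feasible corner: $2.58.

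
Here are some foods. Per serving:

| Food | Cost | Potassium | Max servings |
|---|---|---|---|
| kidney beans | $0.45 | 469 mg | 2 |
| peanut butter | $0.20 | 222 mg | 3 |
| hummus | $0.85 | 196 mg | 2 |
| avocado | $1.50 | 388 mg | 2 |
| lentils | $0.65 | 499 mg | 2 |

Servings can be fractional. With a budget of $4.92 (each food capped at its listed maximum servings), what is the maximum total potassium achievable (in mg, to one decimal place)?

3150.4 mg

Potassium per dollar: peanut butter 1110, kidney beans 1042, lentils 767.7, avocado 258.7, hummus 230.6.
Take 3 servings of peanut butter: spends $0.60, +666.0 mg potassium (running total 666.0 mg).
Take 2 servings of kidney beans: spends $0.90, +938.0 mg potassium (running total 1604.0 mg).
Take 2 servings of lentils: spends $1.30, +998.0 mg potassium (running total 2602.0 mg).
Take 1.413 servings of avocado: spends $2.12, +548.4 mg potassium (running total 3150.4 mg).
Filling greedily by potassium-per-dollar is optimal for one linear limit, giving 3150.4 mg.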